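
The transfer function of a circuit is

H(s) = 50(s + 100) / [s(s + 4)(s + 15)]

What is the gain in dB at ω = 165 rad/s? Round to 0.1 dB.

At s = jω = j165:
zero (s+100): 100 + j165 → |·| = √(100²+165²) = √37225 ≈ 192.94, ∠ = arctan(165/100) ≈ 58.78°
pole (s+4): 4 + j165 → |·| = √(4²+165²) = √27241 ≈ 165.05, ∠ = arctan(165/4) ≈ 88.61°
pole (s+15): 15 + j165 → |·| = √(15²+165²) = √27450 ≈ 165.68, ∠ = arctan(165/15) ≈ 84.81°
pole at origin: |s| = 165, ∠ = 90.00° (in denominator)
|H| = 50 · 192.94 / 4.512e+06 ≈ 0.0021381
Gain = 20 log₁₀(0.0021381) ≈ -53.40 dB

-53.4 dB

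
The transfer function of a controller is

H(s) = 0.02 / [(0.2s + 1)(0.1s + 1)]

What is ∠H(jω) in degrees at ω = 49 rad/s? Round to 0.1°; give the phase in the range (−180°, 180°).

-162.6°

At ω = 49 rad/s:
pole (1 + j49·0.2) = 1 + j9.8 → |·| ≈ 9.8509, ∠ ≈ 84.17°
pole (1 + j49·0.1) = 1 + j4.9 → |·| ≈ 5.001, ∠ ≈ 78.47°
∠H = (0°) − (84.17° + 78.47°) = -162.64°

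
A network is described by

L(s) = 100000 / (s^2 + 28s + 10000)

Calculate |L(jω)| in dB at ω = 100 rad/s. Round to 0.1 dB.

31.1 dB

At s = jω = j100:
quadratic: (j100)² + 28·j100 + 10000 = 0 + j2800 → |·| ≈ 2800, ∠ ≈ 90.00°
|L| = 100000 / 2800 ≈ 35.714
Gain = 20 log₁₀(35.714) ≈ 31.06 dB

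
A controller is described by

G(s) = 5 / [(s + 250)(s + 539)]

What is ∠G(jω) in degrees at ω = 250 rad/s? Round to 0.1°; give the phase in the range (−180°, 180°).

-69.9°

At s = jω = j250:
pole (s+250): 250 + j250 → |·| = √(250²+250²) = √125000 ≈ 353.55, ∠ = arctan(250/250) ≈ 45.00°
pole (s+539): 539 + j250 → |·| = √(539²+250²) = √353021 ≈ 594.16, ∠ = arctan(250/539) ≈ 24.88°
∠G = 0.00° − 69.88° = -69.88°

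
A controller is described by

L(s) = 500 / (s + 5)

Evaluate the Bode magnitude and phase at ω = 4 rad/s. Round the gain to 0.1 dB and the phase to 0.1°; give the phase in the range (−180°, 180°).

At s = jω = j4:
pole (s+5): 5 + j4 → |·| = √(5²+4²) = √41 ≈ 6.4031, ∠ = arctan(4/5) ≈ 38.66°
|L| = 500 / 6.4031 ≈ 78.087
Gain = 20 log₁₀(78.087) ≈ 37.85 dB
∠L = 0.00° − 38.66° = -38.66°

37.9 dB, -38.7°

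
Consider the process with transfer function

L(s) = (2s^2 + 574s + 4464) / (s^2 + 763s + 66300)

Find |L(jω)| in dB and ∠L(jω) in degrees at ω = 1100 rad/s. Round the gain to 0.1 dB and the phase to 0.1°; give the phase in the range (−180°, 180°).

4.9 dB, 21.6°

Substitute s = j1100:
Numerator: 2(j1100)^2 + 574(j1100) + 4464 = -2415536 + j631400
Denominator: (j1100)^2 + 763(j1100) + 66300 = -1143700 + j839300
|N| = √(2415536² + 631400²) ≈ 2.4967e+06, ∠N ≈ 165.35°
|D| = √(1143700² + 839300²) ≈ 1.4186e+06, ∠D ≈ 143.73°
|L| = 2.4967e+06 / 1.4186e+06 ≈ 1.76
Gain = 20 log₁₀(1.76) ≈ 4.91 dB
∠L = 165.35° − 143.73° = 21.62°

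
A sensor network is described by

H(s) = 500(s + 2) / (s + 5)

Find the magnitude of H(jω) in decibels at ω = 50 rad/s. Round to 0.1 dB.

At s = jω = j50:
zero (s+2): 2 + j50 → |·| = √(2²+50²) = √2504 ≈ 50.04, ∠ = arctan(50/2) ≈ 87.71°
pole (s+5): 5 + j50 → |·| = √(5²+50²) = √2525 ≈ 50.249, ∠ = arctan(50/5) ≈ 84.29°
|H| = 500 · 50.04 / 50.249 ≈ 497.92
Gain = 20 log₁₀(497.92) ≈ 53.94 dB

53.9 dB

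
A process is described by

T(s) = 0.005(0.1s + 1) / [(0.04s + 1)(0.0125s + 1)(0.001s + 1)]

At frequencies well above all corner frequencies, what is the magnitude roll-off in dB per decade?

-40 dB/decade

Each pole contributes −20 dB/decade at high frequency; each zero contributes +20 dB/decade.
Net: 1 zero(s) − 3 pole(s) → -40 dB/decade.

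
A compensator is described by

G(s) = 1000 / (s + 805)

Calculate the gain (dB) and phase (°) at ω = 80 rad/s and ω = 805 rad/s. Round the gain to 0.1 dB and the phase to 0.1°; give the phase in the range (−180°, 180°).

At s = jω = j80:
pole (s+805): 805 + j80 → |·| = √(805²+80²) = √654425 ≈ 808.97, ∠ = arctan(80/805) ≈ 5.68°
|G| = 1000 / 808.97 ≈ 1.2361
Gain = 20 log₁₀(1.2361) ≈ 1.84 dB
∠G = 0.00° − 5.68° = -5.68°

At s = jω = j805:
pole (s+805): 805 + j805 → |·| = √(805²+805²) = √1296050 ≈ 1138.4, ∠ = arctan(805/805) ≈ 45.00°
|G| = 1000 / 1138.4 ≈ 0.87843
Gain = 20 log₁₀(0.87843) ≈ -1.13 dB
∠G = 0.00° − 45.00° = -45.00°

ω = 80: 1.8 dB, -5.7°; ω = 805: -1.1 dB, -45.0°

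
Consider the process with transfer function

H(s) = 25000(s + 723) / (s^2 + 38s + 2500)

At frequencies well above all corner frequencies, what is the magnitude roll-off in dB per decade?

Each pole contributes −20 dB/decade at high frequency; each zero contributes +20 dB/decade.
Net: 1 zero(s) − 2 pole(s) → -20 dB/decade.

-20 dB/decade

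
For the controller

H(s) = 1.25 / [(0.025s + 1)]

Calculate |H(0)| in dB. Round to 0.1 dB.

1.9 dB

H(0) = 1.25 · 1 / 1 = 1.25
20 log₁₀(1.25) ≈ 1.94 dB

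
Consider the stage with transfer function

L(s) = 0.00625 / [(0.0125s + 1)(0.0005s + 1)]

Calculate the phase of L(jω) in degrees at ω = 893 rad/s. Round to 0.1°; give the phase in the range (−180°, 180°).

At ω = 893 rad/s:
pole (1 + j893·0.0125) = 1 + j11.1625 → |·| ≈ 11.207, ∠ ≈ 84.88°
pole (1 + j893·0.0005) = 1 + j0.4465 → |·| ≈ 1.0952, ∠ ≈ 24.06°
∠L = (0°) − (84.88° + 24.06°) = -108.94°

-108.9°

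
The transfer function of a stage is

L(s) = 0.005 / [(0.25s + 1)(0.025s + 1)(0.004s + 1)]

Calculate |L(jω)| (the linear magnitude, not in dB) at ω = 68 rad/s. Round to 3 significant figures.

0.000144

At ω = 68 rad/s:
pole (1 + j68·0.25) = 1 + j17 → |·| ≈ 17.029, ∠ ≈ 86.63°
pole (1 + j68·0.025) = 1 + j1.7 → |·| ≈ 1.9723, ∠ ≈ 59.53°
pole (1 + j68·0.004) = 1 + j0.272 → |·| ≈ 1.0363, ∠ ≈ 15.22°
|L| = 0.005 · 1 / (17.029 · 1.9723 · 1.0363) ≈ 0.00014366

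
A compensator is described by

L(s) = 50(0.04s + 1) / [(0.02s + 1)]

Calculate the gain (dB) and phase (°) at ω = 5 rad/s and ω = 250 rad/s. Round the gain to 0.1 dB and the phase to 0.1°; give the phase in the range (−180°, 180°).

At ω = 5 rad/s:
zero (1 + j5·0.04) = 1 + j0.2 → |·| ≈ 1.0198, ∠ ≈ 11.31°
pole (1 + j5·0.02) = 1 + j0.1 → |·| ≈ 1.005, ∠ ≈ 5.71°
|L| = 50 · 1.0198 / (1.005) ≈ 50.736
Gain = 20 log₁₀(50.736) ≈ 34.11 dB
∠L = (11.31°) − (5.71°) = 5.60°

At ω = 250 rad/s:
zero (1 + j250·0.04) = 1 + j10 → |·| ≈ 10.05, ∠ ≈ 84.29°
pole (1 + j250·0.02) = 1 + j5 → |·| ≈ 5.099, ∠ ≈ 78.69°
|L| = 50 · 10.05 / (5.099) ≈ 98.549
Gain = 20 log₁₀(98.549) ≈ 39.87 dB
∠L = (84.29°) − (78.69°) = 5.60°

ω = 5: 34.1 dB, 5.6°; ω = 250: 39.9 dB, 5.6°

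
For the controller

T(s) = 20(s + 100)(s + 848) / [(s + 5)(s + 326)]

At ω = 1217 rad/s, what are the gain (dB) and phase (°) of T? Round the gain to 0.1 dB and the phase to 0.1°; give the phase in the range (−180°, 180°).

27.5 dB, -24.3°

At s = jω = j1217:
zero (s+100): 100 + j1217 → |·| = √(100²+1217²) = √1491089 ≈ 1221.1, ∠ = arctan(1217/100) ≈ 85.30°
zero (s+848): 848 + j1217 → |·| = √(848²+1217²) = √2200193 ≈ 1483.3, ∠ = arctan(1217/848) ≈ 55.13°
pole (s+5): 5 + j1217 → |·| = √(5²+1217²) = √1481114 ≈ 1217, ∠ = arctan(1217/5) ≈ 89.76°
pole (s+326): 326 + j1217 → |·| = √(326²+1217²) = √1587365 ≈ 1259.9, ∠ = arctan(1217/326) ≈ 75.00°
|T| = 20 · 1.8113e+06 / 1.5333e+06 ≈ 23.626
Gain = 20 log₁₀(23.626) ≈ 27.47 dB
∠T = 140.43° − 164.76° = -24.33°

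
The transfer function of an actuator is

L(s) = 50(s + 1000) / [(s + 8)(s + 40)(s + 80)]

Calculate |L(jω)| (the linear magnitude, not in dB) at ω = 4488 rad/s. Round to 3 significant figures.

At s = jω = j4488:
zero (s+1000): 1000 + j4488 → |·| = √(1000²+4488²) = √21142144 ≈ 4598.1, ∠ = arctan(4488/1000) ≈ 77.44°
pole (s+8): 8 + j4488 → |·| = √(8²+4488²) = √20142208 ≈ 4488, ∠ = arctan(4488/8) ≈ 89.90°
pole (s+40): 40 + j4488 → |·| = √(40²+4488²) = √20143744 ≈ 4488.2, ∠ = arctan(4488/40) ≈ 89.49°
pole (s+80): 80 + j4488 → |·| = √(80²+4488²) = √20148544 ≈ 4488.7, ∠ = arctan(4488/80) ≈ 88.98°
|L| = 50 · 4598.1 / 9.0416e+10 ≈ 2.5427e-06

2.54e-06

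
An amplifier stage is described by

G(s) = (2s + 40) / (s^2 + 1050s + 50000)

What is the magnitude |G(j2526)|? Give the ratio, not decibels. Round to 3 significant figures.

Substitute s = j2526:
Numerator: 2(j2526) + 40 = 40 + j5052
Denominator: (j2526)^2 + 1050(j2526) + 50000 = -6330676 + j2652300
|N| = √(40² + 5052²) ≈ 5052.2, ∠N ≈ 89.55°
|D| = √(6330676² + 2652300²) ≈ 6.8638e+06, ∠D ≈ 157.27°
|G| = 5052.2 / 6.8638e+06 ≈ 0.00073606

0.000736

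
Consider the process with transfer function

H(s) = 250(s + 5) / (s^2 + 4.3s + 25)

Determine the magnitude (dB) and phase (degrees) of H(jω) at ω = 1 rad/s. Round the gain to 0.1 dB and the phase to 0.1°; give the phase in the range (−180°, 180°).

34.4 dB, 1.2°

At s = jω = j1:
zero (s+5): 5 + j1 → |·| = √(5²+1²) = √26 ≈ 5.099, ∠ = arctan(1/5) ≈ 11.31°
quadratic: (j1)² + 4.3·j1 + 25 = 24 + j4.3 → |·| ≈ 24.382, ∠ ≈ 10.16°
|H| = 250 · 5.099 / 24.382 ≈ 52.282
Gain = 20 log₁₀(52.282) ≈ 34.37 dB
∠H = 11.31° − 10.16° = 1.15°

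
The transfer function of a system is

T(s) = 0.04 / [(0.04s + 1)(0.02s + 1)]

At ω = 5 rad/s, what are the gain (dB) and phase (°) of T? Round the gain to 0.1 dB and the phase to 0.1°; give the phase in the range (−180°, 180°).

-28.2 dB, -17.0°

At ω = 5 rad/s:
pole (1 + j5·0.04) = 1 + j0.2 → |·| ≈ 1.0198, ∠ ≈ 11.31°
pole (1 + j5·0.02) = 1 + j0.1 → |·| ≈ 1.005, ∠ ≈ 5.71°
|T| = 0.04 · 1 / (1.0198 · 1.005) ≈ 0.039028
Gain = 20 log₁₀(0.039028) ≈ -28.17 dB
∠T = (0°) − (11.31° + 5.71°) = -17.02°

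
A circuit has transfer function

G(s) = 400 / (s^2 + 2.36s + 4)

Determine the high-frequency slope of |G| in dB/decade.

Each pole contributes −20 dB/decade at high frequency; each zero contributes +20 dB/decade.
Net: 0 zero(s) − 2 pole(s) → -40 dB/decade.

-40 dB/decade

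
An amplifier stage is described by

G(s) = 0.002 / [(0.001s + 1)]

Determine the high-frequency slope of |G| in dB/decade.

-20 dB/decade

Each pole contributes −20 dB/decade at high frequency; each zero contributes +20 dB/decade.
Net: 0 zero(s) − 1 pole(s) → -20 dB/decade.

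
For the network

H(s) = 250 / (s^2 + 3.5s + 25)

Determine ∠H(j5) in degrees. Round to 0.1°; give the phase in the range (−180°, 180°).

-90.0°

At s = jω = j5:
quadratic: (j5)² + 3.5·j5 + 25 = 0 + j17.5 → |·| ≈ 17.5, ∠ ≈ 90.00°
∠H = 0.00° − 90.00° = -90.00°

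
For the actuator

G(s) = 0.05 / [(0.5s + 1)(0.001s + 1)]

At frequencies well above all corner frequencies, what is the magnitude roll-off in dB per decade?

Each pole contributes −20 dB/decade at high frequency; each zero contributes +20 dB/decade.
Net: 0 zero(s) − 2 pole(s) → -40 dB/decade.

-40 dB/decade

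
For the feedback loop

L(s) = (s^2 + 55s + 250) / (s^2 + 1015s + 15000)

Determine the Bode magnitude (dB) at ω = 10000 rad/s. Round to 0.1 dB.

Substitute s = j10000:
Numerator: (j10000)^2 + 55(j10000) + 250 = -99999750 + j550000
Denominator: (j10000)^2 + 1015(j10000) + 15000 = -99985000 + j10150000
|N| = √(99999750² + 550000²) ≈ 1e+08, ∠N ≈ 179.68°
|D| = √(99985000² + 10150000²) ≈ 1.005e+08, ∠D ≈ 174.20°
|L| = 1e+08 / 1.005e+08 ≈ 0.99502
Gain = 20 log₁₀(0.99502) ≈ -0.04 dB

-0.0 dB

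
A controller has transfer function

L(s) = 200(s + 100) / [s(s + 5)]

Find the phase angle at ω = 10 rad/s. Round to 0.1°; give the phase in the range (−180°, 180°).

At s = jω = j10:
zero (s+100): 100 + j10 → |·| = √(100²+10²) = √10100 ≈ 100.5, ∠ = arctan(10/100) ≈ 5.71°
pole (s+5): 5 + j10 → |·| = √(5²+10²) = √125 ≈ 11.18, ∠ = arctan(10/5) ≈ 63.43°
pole at origin: |s| = 10, ∠ = 90.00° (in denominator)
∠L = 5.71° − 153.43° = -147.72°

-147.7°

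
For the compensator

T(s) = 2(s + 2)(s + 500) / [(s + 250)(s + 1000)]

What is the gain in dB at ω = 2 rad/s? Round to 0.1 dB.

At s = jω = j2:
zero (s+2): 2 + j2 → |·| = √(2²+2²) = √8 ≈ 2.8284, ∠ = arctan(2/2) ≈ 45.00°
zero (s+500): 500 + j2 → |·| = √(500²+2²) = √250004 ≈ 500, ∠ = arctan(2/500) ≈ 0.23°
pole (s+250): 250 + j2 → |·| = √(250²+2²) = √62504 ≈ 250.01, ∠ = arctan(2/250) ≈ 0.46°
pole (s+1000): 1000 + j2 → |·| = √(1000²+2²) = √1000004 ≈ 1000, ∠ = arctan(2/1000) ≈ 0.11°
|T| = 2 · 1414.2 / 2.5001e+05 ≈ 0.011313
Gain = 20 log₁₀(0.011313) ≈ -38.93 dB

-38.9 dB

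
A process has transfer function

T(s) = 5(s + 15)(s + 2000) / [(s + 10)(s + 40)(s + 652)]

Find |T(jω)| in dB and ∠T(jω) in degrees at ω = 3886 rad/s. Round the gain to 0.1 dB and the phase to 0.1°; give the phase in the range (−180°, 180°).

-56.9 dB, -107.2°

At s = jω = j3886:
zero (s+15): 15 + j3886 → |·| = √(15²+3886²) = √15101221 ≈ 3886, ∠ = arctan(3886/15) ≈ 89.78°
zero (s+2000): 2000 + j3886 → |·| = √(2000²+3886²) = √19100996 ≈ 4370.5, ∠ = arctan(3886/2000) ≈ 62.77°
pole (s+10): 10 + j3886 → |·| = √(10²+3886²) = √15101096 ≈ 3886, ∠ = arctan(3886/10) ≈ 89.85°
pole (s+40): 40 + j3886 → |·| = √(40²+3886²) = √15102596 ≈ 3886.2, ∠ = arctan(3886/40) ≈ 89.41°
pole (s+652): 652 + j3886 → |·| = √(652²+3886²) = √15526100 ≈ 3940.3, ∠ = arctan(3886/652) ≈ 80.48°
|T| = 5 · 1.6984e+07 / 5.9506e+10 ≈ 0.0014271
Gain = 20 log₁₀(0.0014271) ≈ -56.91 dB
∠T = 152.55° − 259.74° = -107.19°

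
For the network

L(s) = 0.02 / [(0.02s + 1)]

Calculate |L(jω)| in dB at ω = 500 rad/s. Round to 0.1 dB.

-54.0 dB

At ω = 500 rad/s:
pole (1 + j500·0.02) = 1 + j10 → |·| ≈ 10.05, ∠ ≈ 84.29°
|L| = 0.02 · 1 / (10.05) ≈ 0.00199
Gain = 20 log₁₀(0.00199) ≈ -54.02 dB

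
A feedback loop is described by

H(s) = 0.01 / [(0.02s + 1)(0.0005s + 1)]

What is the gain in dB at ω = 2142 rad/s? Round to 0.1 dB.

At ω = 2142 rad/s:
pole (1 + j2142·0.02) = 1 + j42.84 → |·| ≈ 42.852, ∠ ≈ 88.66°
pole (1 + j2142·0.0005) = 1 + j1.071 → |·| ≈ 1.4653, ∠ ≈ 46.96°
|H| = 0.01 · 1 / (42.852 · 1.4653) ≈ 0.00015926
Gain = 20 log₁₀(0.00015926) ≈ -75.96 dB

-76.0 dB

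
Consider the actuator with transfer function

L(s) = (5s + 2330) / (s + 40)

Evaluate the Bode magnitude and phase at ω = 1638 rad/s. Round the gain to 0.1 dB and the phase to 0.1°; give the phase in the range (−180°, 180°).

Substitute s = j1638:
Numerator: 5(j1638) + 2330 = 2330 + j8190
Denominator: (j1638) + 40 = 40 + j1638
|N| = √(2330² + 8190²) ≈ 8515, ∠N ≈ 74.12°
|D| = √(40² + 1638²) ≈ 1638.5, ∠D ≈ 88.60°
|L| = 8515 / 1638.5 ≈ 5.1968
Gain = 20 log₁₀(5.1968) ≈ 14.31 dB
∠L = 74.12° − 88.60° = -14.48°

14.3 dB, -14.5°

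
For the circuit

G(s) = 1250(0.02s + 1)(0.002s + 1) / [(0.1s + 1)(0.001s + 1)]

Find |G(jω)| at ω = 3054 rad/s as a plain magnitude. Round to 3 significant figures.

At ω = 3054 rad/s:
zero (1 + j3054·0.02) = 1 + j61.08 → |·| ≈ 61.088, ∠ ≈ 89.06°
zero (1 + j3054·0.002) = 1 + j6.108 → |·| ≈ 6.1893, ∠ ≈ 80.70°
pole (1 + j3054·0.1) = 1 + j305.4 → |·| ≈ 305.4, ∠ ≈ 89.81°
pole (1 + j3054·0.001) = 1 + j3.054 → |·| ≈ 3.2136, ∠ ≈ 71.87°
|G| = 1250 · 61.088 · 6.1893 / (305.4 · 3.2136) ≈ 481.56

482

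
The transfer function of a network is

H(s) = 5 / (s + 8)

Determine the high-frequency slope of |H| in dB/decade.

Each pole contributes −20 dB/decade at high frequency; each zero contributes +20 dB/decade.
Net: 0 zero(s) − 1 pole(s) → -20 dB/decade.

-20 dB/decade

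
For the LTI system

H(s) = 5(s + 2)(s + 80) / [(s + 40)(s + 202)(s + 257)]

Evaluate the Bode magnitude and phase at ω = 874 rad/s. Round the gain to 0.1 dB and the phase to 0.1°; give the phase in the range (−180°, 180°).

-45.4 dB, -63.3°

At s = jω = j874:
zero (s+2): 2 + j874 → |·| = √(2²+874²) = √763880 ≈ 874, ∠ = arctan(874/2) ≈ 89.87°
zero (s+80): 80 + j874 → |·| = √(80²+874²) = √770276 ≈ 877.65, ∠ = arctan(874/80) ≈ 84.77°
pole (s+40): 40 + j874 → |·| = √(40²+874²) = √765476 ≈ 874.91, ∠ = arctan(874/40) ≈ 87.38°
pole (s+202): 202 + j874 → |·| = √(202²+874²) = √804680 ≈ 897.04, ∠ = arctan(874/202) ≈ 76.99°
pole (s+257): 257 + j874 → |·| = √(257²+874²) = √829925 ≈ 911, ∠ = arctan(874/257) ≈ 73.61°
|H| = 5 · 7.6707e+05 / 7.1498e+08 ≈ 0.0053643
Gain = 20 log₁₀(0.0053643) ≈ -45.41 dB
∠H = 174.64° − 237.98° = -63.34°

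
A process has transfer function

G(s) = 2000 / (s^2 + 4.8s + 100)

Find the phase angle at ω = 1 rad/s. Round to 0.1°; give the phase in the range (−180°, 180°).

At s = jω = j1:
quadratic: (j1)² + 4.8·j1 + 100 = 99 + j4.8 → |·| ≈ 99.116, ∠ ≈ 2.78°
∠G = 0.00° − 2.78° = -2.78°

-2.8°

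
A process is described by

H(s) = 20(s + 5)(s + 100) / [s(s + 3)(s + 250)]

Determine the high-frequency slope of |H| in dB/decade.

Each pole contributes −20 dB/decade at high frequency; each zero contributes +20 dB/decade.
Net: 2 zero(s) − 3 pole(s) → -20 dB/decade.

-20 dB/decade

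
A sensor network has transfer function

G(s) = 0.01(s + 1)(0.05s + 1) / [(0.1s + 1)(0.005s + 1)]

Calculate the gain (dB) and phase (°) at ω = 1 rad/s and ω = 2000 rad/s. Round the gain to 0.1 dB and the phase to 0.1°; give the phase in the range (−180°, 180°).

At ω = 1 rad/s:
zero (1 + j1·1) = 1 + j1 → |·| ≈ 1.4142, ∠ ≈ 45.00°
zero (1 + j1·0.05) = 1 + j0.05 → |·| ≈ 1.0012, ∠ ≈ 2.86°
pole (1 + j1·0.1) = 1 + j0.1 → |·| ≈ 1.005, ∠ ≈ 5.71°
pole (1 + j1·0.005) = 1 + j0.005 → |·| ≈ 1, ∠ ≈ 0.29°
|G| = 0.01 · 1.4142 · 1.0012 / (1.005 · 1) ≈ 0.014089
Gain = 20 log₁₀(0.014089) ≈ -37.02 dB
∠G = (45.00° + 2.86°) − (5.71° + 0.29°) = 41.86°

At ω = 2000 rad/s:
zero (1 + j2000·1) = 1 + j2000 → |·| ≈ 2000, ∠ ≈ 89.97°
zero (1 + j2000·0.05) = 1 + j100 → |·| ≈ 100, ∠ ≈ 89.43°
pole (1 + j2000·0.1) = 1 + j200 → |·| ≈ 200, ∠ ≈ 89.71°
pole (1 + j2000·0.005) = 1 + j10 → |·| ≈ 10.05, ∠ ≈ 84.29°
|G| = 0.01 · 2000 · 100 / (200 · 10.05) ≈ 0.99502
Gain = 20 log₁₀(0.99502) ≈ -0.04 dB
∠G = (89.97° + 89.43°) − (89.71° + 84.29°) = 5.40°

ω = 1: -37.0 dB, 41.9°; ω = 2000: -0.0 dB, 5.4°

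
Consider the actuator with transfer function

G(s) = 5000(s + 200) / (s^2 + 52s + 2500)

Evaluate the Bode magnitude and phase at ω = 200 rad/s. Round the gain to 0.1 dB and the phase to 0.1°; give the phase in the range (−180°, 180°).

31.2 dB, -119.5°

At s = jω = j200:
zero (s+200): 200 + j200 → |·| = √(200²+200²) = √80000 ≈ 282.84, ∠ = arctan(200/200) ≈ 45.00°
quadratic: (j200)² + 52·j200 + 2500 = -37500 + j10400 → |·| ≈ 38915, ∠ ≈ 164.50°
|G| = 5000 · 282.84 / 38915 ≈ 36.341
Gain = 20 log₁₀(36.341) ≈ 31.21 dB
∠G = 45.00° − 164.50° = -119.50°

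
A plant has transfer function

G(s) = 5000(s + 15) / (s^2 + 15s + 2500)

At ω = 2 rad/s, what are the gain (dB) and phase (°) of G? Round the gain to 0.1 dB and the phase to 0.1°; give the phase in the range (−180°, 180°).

29.6 dB, 6.9°

At s = jω = j2:
zero (s+15): 15 + j2 → |·| = √(15²+2²) = √229 ≈ 15.133, ∠ = arctan(2/15) ≈ 7.59°
quadratic: (j2)² + 15·j2 + 2500 = 2496 + j30 → |·| ≈ 2496.2, ∠ ≈ 0.69°
|G| = 5000 · 15.133 / 2496.2 ≈ 30.312
Gain = 20 log₁₀(30.312) ≈ 29.63 dB
∠G = 7.59° − 0.69° = 6.90°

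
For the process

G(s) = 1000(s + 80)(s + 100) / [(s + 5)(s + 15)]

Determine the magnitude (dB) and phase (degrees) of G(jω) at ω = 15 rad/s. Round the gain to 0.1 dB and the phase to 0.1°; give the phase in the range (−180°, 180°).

At s = jω = j15:
zero (s+80): 80 + j15 → |·| = √(80²+15²) = √6625 ≈ 81.394, ∠ = arctan(15/80) ≈ 10.62°
zero (s+100): 100 + j15 → |·| = √(100²+15²) = √10225 ≈ 101.12, ∠ = arctan(15/100) ≈ 8.53°
pole (s+5): 5 + j15 → |·| = √(5²+15²) = √250 ≈ 15.811, ∠ = arctan(15/5) ≈ 71.57°
pole (s+15): 15 + j15 → |·| = √(15²+15²) = √450 ≈ 21.213, ∠ = arctan(15/15) ≈ 45.00°
|G| = 1000 · 8230.6 / 335.4 ≈ 24540
Gain = 20 log₁₀(24540) ≈ 87.80 dB
∠G = 19.15° − 116.57° = -97.42°

87.8 dB, -97.4°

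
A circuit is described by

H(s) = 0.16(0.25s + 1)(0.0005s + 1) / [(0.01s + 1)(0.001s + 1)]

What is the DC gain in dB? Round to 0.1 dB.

H(0) = 0.16 · 1 / 1 = 0.16
20 log₁₀(0.16) ≈ -15.92 dB

-15.9 dB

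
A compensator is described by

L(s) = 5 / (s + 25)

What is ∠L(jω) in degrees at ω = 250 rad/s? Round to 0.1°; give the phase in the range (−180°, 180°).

-84.3°

Substitute s = j250:
Numerator: 5 = 5 + j0
Denominator: (j250) + 25 = 25 + j250
|N| = √(5² + 0²) ≈ 5, ∠N ≈ 0.00°
|D| = √(25² + 250²) ≈ 251.25, ∠D ≈ 84.29°
∠L = 0.00° − 84.29° = -84.29°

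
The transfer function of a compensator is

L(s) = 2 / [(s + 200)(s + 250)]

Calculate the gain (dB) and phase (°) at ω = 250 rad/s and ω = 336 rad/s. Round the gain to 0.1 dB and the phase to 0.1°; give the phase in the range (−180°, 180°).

At s = jω = j250:
pole (s+200): 200 + j250 → |·| = √(200²+250²) = √102500 ≈ 320.16, ∠ = arctan(250/200) ≈ 51.34°
pole (s+250): 250 + j250 → |·| = √(250²+250²) = √125000 ≈ 353.55, ∠ = arctan(250/250) ≈ 45.00°
|L| = 2 / 1.1319e+05 ≈ 1.7669e-05
Gain = 20 log₁₀(1.7669e-05) ≈ -95.06 dB
∠L = 0.00° − 96.34° = -96.34°

At s = jω = j336:
pole (s+200): 200 + j336 → |·| = √(200²+336²) = √152896 ≈ 391.02, ∠ = arctan(336/200) ≈ 59.24°
pole (s+250): 250 + j336 → |·| = √(250²+336²) = √175396 ≈ 418.8, ∠ = arctan(336/250) ≈ 53.35°
|L| = 2 / 1.6376e+05 ≈ 1.2213e-05
Gain = 20 log₁₀(1.2213e-05) ≈ -98.26 dB
∠L = 0.00° − 112.59° = -112.59°

ω = 250: -95.1 dB, -96.3°; ω = 336: -98.3 dB, -112.6°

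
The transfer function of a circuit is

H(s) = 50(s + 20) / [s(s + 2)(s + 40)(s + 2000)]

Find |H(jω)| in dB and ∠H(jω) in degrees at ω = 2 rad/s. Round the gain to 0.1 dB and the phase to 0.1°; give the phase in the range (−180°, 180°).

-53.1 dB, -132.2°

At s = jω = j2:
zero (s+20): 20 + j2 → |·| = √(20²+2²) = √404 ≈ 20.1, ∠ = arctan(2/20) ≈ 5.71°
pole (s+2): 2 + j2 → |·| = √(2²+2²) = √8 ≈ 2.8284, ∠ = arctan(2/2) ≈ 45.00°
pole (s+40): 40 + j2 → |·| = √(40²+2²) = √1604 ≈ 40.05, ∠ = arctan(2/40) ≈ 2.86°
pole (s+2000): 2000 + j2 → |·| = √(2000²+2²) = √4000004 ≈ 2000, ∠ = arctan(2/2000) ≈ 0.06°
pole at origin: |s| = 2, ∠ = 90.00° (in denominator)
|H| = 50 · 20.1 / 4.5311e+05 ≈ 0.002218
Gain = 20 log₁₀(0.002218) ≈ -53.08 dB
∠H = 5.71° − 137.92° = -132.21°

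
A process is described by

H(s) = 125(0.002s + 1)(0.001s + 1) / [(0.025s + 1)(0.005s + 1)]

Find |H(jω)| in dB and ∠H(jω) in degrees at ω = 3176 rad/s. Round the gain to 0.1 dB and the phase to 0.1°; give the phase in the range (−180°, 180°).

6.5 dB, -22.1°

At ω = 3176 rad/s:
zero (1 + j3176·0.002) = 1 + j6.352 → |·| ≈ 6.4302, ∠ ≈ 81.05°
zero (1 + j3176·0.001) = 1 + j3.176 → |·| ≈ 3.3297, ∠ ≈ 72.52°
pole (1 + j3176·0.025) = 1 + j79.4 → |·| ≈ 79.406, ∠ ≈ 89.28°
pole (1 + j3176·0.005) = 1 + j15.88 → |·| ≈ 15.911, ∠ ≈ 86.40°
|H| = 125 · 6.4302 · 3.3297 / (79.406 · 15.911) ≈ 2.1183
Gain = 20 log₁₀(2.1183) ≈ 6.52 dB
∠H = (81.05° + 72.52°) − (89.28° + 86.40°) = -22.11°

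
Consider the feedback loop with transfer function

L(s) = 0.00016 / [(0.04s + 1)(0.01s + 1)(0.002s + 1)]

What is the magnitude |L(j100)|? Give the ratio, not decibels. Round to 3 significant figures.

At ω = 100 rad/s:
pole (1 + j100·0.04) = 1 + j4 → |·| ≈ 4.1231, ∠ ≈ 75.96°
pole (1 + j100·0.01) = 1 + j1 → |·| ≈ 1.4142, ∠ ≈ 45.00°
pole (1 + j100·0.002) = 1 + j0.2 → |·| ≈ 1.0198, ∠ ≈ 11.31°
|L| = 0.00016 · 1 / (4.1231 · 1.4142 · 1.0198) ≈ 2.6907e-05

2.69e-05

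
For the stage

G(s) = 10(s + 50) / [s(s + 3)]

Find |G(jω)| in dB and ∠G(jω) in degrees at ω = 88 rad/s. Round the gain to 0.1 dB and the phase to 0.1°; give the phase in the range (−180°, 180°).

At s = jω = j88:
zero (s+50): 50 + j88 → |·| = √(50²+88²) = √10244 ≈ 101.21, ∠ = arctan(88/50) ≈ 60.40°
pole (s+3): 3 + j88 → |·| = √(3²+88²) = √7753 ≈ 88.051, ∠ = arctan(88/3) ≈ 88.05°
pole at origin: |s| = 88, ∠ = 90.00° (in denominator)
|G| = 10 · 101.21 / 7748.5 ≈ 0.13062
Gain = 20 log₁₀(0.13062) ≈ -17.68 dB
∠G = 60.40° − 178.05° = -117.65°

-17.7 dB, -117.7°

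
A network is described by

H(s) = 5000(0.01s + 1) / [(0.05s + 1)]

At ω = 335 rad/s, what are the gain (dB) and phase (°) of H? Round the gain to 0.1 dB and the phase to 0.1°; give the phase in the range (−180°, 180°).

60.4 dB, -13.2°

At ω = 335 rad/s:
zero (1 + j335·0.01) = 1 + j3.35 → |·| ≈ 3.4961, ∠ ≈ 73.38°
pole (1 + j335·0.05) = 1 + j16.75 → |·| ≈ 16.78, ∠ ≈ 86.58°
|H| = 5000 · 3.4961 / (16.78) ≈ 1041.7
Gain = 20 log₁₀(1041.7) ≈ 60.35 dB
∠H = (73.38°) − (86.58°) = -13.20°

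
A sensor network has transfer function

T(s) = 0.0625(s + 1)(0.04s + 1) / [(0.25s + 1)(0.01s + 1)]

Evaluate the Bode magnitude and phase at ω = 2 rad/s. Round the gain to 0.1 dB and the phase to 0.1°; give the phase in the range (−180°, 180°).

At ω = 2 rad/s:
zero (1 + j2·1) = 1 + j2 → |·| ≈ 2.2361, ∠ ≈ 63.43°
zero (1 + j2·0.04) = 1 + j0.08 → |·| ≈ 1.0032, ∠ ≈ 4.57°
pole (1 + j2·0.25) = 1 + j0.5 → |·| ≈ 1.118, ∠ ≈ 26.57°
pole (1 + j2·0.01) = 1 + j0.02 → |·| ≈ 1.0002, ∠ ≈ 1.15°
|T| = 0.0625 · 2.2361 · 1.0032 / (1.118 · 1.0002) ≈ 0.12538
Gain = 20 log₁₀(0.12538) ≈ -18.04 dB
∠T = (63.43° + 4.57°) − (26.57° + 1.15°) = 40.28°

-18.0 dB, 40.3°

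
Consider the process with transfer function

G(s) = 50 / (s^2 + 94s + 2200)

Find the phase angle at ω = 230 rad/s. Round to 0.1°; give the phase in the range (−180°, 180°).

Substitute s = j230:
Numerator: 50 = 50 + j0
Denominator: (j230)^2 + 94(j230) + 2200 = -50700 + j21620
|N| = √(50² + 0²) ≈ 50, ∠N ≈ 0.00°
|D| = √(50700² + 21620²) ≈ 55117, ∠D ≈ 156.91°
∠G = 0.00° − 156.91° = -156.91°

-156.9°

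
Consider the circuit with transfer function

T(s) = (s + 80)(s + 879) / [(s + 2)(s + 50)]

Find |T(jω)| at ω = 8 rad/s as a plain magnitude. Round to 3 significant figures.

At s = jω = j8:
zero (s+80): 80 + j8 → |·| = √(80²+8²) = √6464 ≈ 80.399, ∠ = arctan(8/80) ≈ 5.71°
zero (s+879): 879 + j8 → |·| = √(879²+8²) = √772705 ≈ 879.04, ∠ = arctan(8/879) ≈ 0.52°
pole (s+2): 2 + j8 → |·| = √(2²+8²) = √68 ≈ 8.2462, ∠ = arctan(8/2) ≈ 75.96°
pole (s+50): 50 + j8 → |·| = √(50²+8²) = √2564 ≈ 50.636, ∠ = arctan(8/50) ≈ 9.09°
|T| = 1 · 70674 / 417.55 ≈ 169.26

169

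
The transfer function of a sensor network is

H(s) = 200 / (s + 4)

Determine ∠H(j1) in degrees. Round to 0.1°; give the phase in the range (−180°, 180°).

Substitute s = j1:
Numerator: 200 = 200 + j0
Denominator: (j1) + 4 = 4 + j1
|N| = √(200² + 0²) ≈ 200, ∠N ≈ 0.00°
|D| = √(4² + 1²) ≈ 4.1231, ∠D ≈ 14.04°
∠H = 0.00° − 14.04° = -14.04°

-14.0°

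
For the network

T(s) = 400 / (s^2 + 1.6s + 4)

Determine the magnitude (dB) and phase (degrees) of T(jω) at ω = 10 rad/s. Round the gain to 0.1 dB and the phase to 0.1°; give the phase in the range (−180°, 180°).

At s = jω = j10:
quadratic: (j10)² + 1.6·j10 + 4 = -96 + j16 → |·| ≈ 97.324, ∠ ≈ 170.54°
|T| = 400 / 97.324 ≈ 4.11
Gain = 20 log₁₀(4.11) ≈ 12.28 dB
∠T = 0.00° − 170.54° = -170.54°

12.3 dB, -170.5°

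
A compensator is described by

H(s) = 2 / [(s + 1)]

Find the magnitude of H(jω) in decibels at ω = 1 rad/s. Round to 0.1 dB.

3.0 dB

At ω = 1 rad/s:
pole (1 + j1·1) = 1 + j1 → |·| ≈ 1.4142, ∠ ≈ 45.00°
|H| = 2 · 1 / (1.4142) ≈ 1.4142
Gain = 20 log₁₀(1.4142) ≈ 3.01 dB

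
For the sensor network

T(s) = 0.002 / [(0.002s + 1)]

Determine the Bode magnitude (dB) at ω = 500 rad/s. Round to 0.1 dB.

-57.0 dB

At ω = 500 rad/s:
pole (1 + j500·0.002) = 1 + j1 → |·| ≈ 1.4142, ∠ ≈ 45.00°
|T| = 0.002 · 1 / (1.4142) ≈ 0.0014142
Gain = 20 log₁₀(0.0014142) ≈ -56.99 dB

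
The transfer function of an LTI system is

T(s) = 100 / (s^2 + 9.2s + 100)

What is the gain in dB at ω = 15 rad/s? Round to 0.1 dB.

At s = jω = j15:
quadratic: (j15)² + 9.2·j15 + 100 = -125 + j138 → |·| ≈ 186.2, ∠ ≈ 132.17°
|T| = 100 / 186.2 ≈ 0.53706
Gain = 20 log₁₀(0.53706) ≈ -5.40 dB

-5.4 dB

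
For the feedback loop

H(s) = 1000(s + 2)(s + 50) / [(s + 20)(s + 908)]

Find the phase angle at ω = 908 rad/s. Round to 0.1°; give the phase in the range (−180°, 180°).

43.0°

At s = jω = j908:
zero (s+2): 2 + j908 → |·| = √(2²+908²) = √824468 ≈ 908, ∠ = arctan(908/2) ≈ 89.87°
zero (s+50): 50 + j908 → |·| = √(50²+908²) = √826964 ≈ 909.38, ∠ = arctan(908/50) ≈ 86.85°
pole (s+20): 20 + j908 → |·| = √(20²+908²) = √824864 ≈ 908.22, ∠ = arctan(908/20) ≈ 88.74°
pole (s+908): 908 + j908 → |·| = √(908²+908²) = √1648928 ≈ 1284.1, ∠ = arctan(908/908) ≈ 45.00°
∠H = 176.72° − 133.74° = 42.98°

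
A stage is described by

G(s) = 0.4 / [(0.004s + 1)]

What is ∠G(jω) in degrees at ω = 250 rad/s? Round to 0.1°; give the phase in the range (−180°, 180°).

-45.0°

At ω = 250 rad/s:
pole (1 + j250·0.004) = 1 + j1 → |·| ≈ 1.4142, ∠ ≈ 45.00°
∠G = (0°) − (45.00°) = -45.00°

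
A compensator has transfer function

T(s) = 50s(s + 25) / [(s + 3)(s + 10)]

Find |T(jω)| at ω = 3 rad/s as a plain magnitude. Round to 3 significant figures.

85.3

At s = jω = j3:
zero (s+25): 25 + j3 → |·| = √(25²+3²) = √634 ≈ 25.179, ∠ = arctan(3/25) ≈ 6.84°
zero at origin: s = j3 → |·| = 3, ∠ = 90.00°
pole (s+3): 3 + j3 → |·| = √(3²+3²) = √18 ≈ 4.2426, ∠ = arctan(3/3) ≈ 45.00°
pole (s+10): 10 + j3 → |·| = √(10²+3²) = √109 ≈ 10.44, ∠ = arctan(3/10) ≈ 16.70°
|T| = 50 · 75.537 / 44.293 ≈ 85.27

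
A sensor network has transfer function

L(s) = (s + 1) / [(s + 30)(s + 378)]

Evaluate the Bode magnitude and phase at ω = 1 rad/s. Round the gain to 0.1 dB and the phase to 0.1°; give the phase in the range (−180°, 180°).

-78.1 dB, 42.9°

At s = jω = j1:
zero (s+1): 1 + j1 → |·| = √(1²+1²) = √2 ≈ 1.4142, ∠ = arctan(1/1) ≈ 45.00°
pole (s+30): 30 + j1 → |·| = √(30²+1²) = √901 ≈ 30.017, ∠ = arctan(1/30) ≈ 1.91°
pole (s+378): 378 + j1 → |·| = √(378²+1²) = √142885 ≈ 378, ∠ = arctan(1/378) ≈ 0.15°
|L| = 1 · 1.4142 / 11346 ≈ 0.00012464
Gain = 20 log₁₀(0.00012464) ≈ -78.09 dB
∠L = 45.00° − 2.06° = 42.94°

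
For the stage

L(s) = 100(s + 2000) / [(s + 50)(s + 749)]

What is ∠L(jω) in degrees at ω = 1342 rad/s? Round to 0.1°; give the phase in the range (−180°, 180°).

At s = jω = j1342:
zero (s+2000): 2000 + j1342 → |·| = √(2000²+1342²) = √5800964 ≈ 2408.5, ∠ = arctan(1342/2000) ≈ 33.86°
pole (s+50): 50 + j1342 → |·| = √(50²+1342²) = √1803464 ≈ 1342.9, ∠ = arctan(1342/50) ≈ 87.87°
pole (s+749): 749 + j1342 → |·| = √(749²+1342²) = √2361965 ≈ 1536.9, ∠ = arctan(1342/749) ≈ 60.83°
∠L = 33.86° − 148.70° = -114.84°

-114.8°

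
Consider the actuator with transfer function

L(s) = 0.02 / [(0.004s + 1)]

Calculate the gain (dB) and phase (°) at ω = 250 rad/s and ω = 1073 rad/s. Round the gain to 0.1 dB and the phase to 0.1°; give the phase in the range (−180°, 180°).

At ω = 250 rad/s:
pole (1 + j250·0.004) = 1 + j1 → |·| ≈ 1.4142, ∠ ≈ 45.00°
|L| = 0.02 · 1 / (1.4142) ≈ 0.014142
Gain = 20 log₁₀(0.014142) ≈ -36.99 dB
∠L = (0°) − (45.00°) = -45.00°

At ω = 1073 rad/s:
pole (1 + j1073·0.004) = 1 + j4.292 → |·| ≈ 4.407, ∠ ≈ 76.88°
|L| = 0.02 · 1 / (4.407) ≈ 0.0045382
Gain = 20 log₁₀(0.0045382) ≈ -46.86 dB
∠L = (0°) − (76.88°) = -76.88°

ω = 250: -37.0 dB, -45.0°; ω = 1073: -46.9 dB, -76.9°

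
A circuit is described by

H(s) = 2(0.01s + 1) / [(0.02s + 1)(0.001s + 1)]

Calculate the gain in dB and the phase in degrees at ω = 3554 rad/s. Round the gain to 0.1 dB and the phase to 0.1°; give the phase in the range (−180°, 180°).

-11.3 dB, -75.1°

At ω = 3554 rad/s:
zero (1 + j3554·0.01) = 1 + j35.54 → |·| ≈ 35.554, ∠ ≈ 88.39°
pole (1 + j3554·0.02) = 1 + j71.08 → |·| ≈ 71.087, ∠ ≈ 89.19°
pole (1 + j3554·0.001) = 1 + j3.554 → |·| ≈ 3.692, ∠ ≈ 74.28°
|H| = 2 · 35.554 / (71.087 · 3.692) ≈ 0.27094
Gain = 20 log₁₀(0.27094) ≈ -11.34 dB
∠H = (88.39°) − (89.19° + 74.28°) = -75.08°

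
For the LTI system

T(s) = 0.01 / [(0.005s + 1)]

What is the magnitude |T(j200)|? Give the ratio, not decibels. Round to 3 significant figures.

At ω = 200 rad/s:
pole (1 + j200·0.005) = 1 + j1 → |·| ≈ 1.4142, ∠ ≈ 45.00°
|T| = 0.01 · 1 / (1.4142) ≈ 0.0070711

0.00707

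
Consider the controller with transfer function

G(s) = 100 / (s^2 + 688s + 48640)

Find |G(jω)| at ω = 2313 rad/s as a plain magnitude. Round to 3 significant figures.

Substitute s = j2313:
Numerator: 100 = 100 + j0
Denominator: (j2313)^2 + 688(j2313) + 48640 = -5301329 + j1591344
|N| = √(100² + 0²) ≈ 100, ∠N ≈ 0.00°
|D| = √(5301329² + 1591344²) ≈ 5.535e+06, ∠D ≈ 163.29°
|G| = 100 / 5.535e+06 ≈ 1.8067e-05

1.81e-05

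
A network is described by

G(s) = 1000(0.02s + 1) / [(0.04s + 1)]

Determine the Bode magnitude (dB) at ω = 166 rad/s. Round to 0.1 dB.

54.3 dB

At ω = 166 rad/s:
zero (1 + j166·0.02) = 1 + j3.32 → |·| ≈ 3.4673, ∠ ≈ 73.24°
pole (1 + j166·0.04) = 1 + j6.64 → |·| ≈ 6.7149, ∠ ≈ 81.44°
|G| = 1000 · 3.4673 / (6.7149) ≈ 516.36
Gain = 20 log₁₀(516.36) ≈ 54.26 dB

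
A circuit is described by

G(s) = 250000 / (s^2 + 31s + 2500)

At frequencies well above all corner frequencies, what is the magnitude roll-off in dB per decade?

-40 dB/decade

Each pole contributes −20 dB/decade at high frequency; each zero contributes +20 dB/decade.
Net: 0 zero(s) − 2 pole(s) → -40 dB/decade.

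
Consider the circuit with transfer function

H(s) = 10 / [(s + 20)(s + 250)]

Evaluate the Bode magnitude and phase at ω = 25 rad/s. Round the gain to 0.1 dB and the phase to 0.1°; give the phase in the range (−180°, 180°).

At s = jω = j25:
pole (s+20): 20 + j25 → |·| = √(20²+25²) = √1025 ≈ 32.016, ∠ = arctan(25/20) ≈ 51.34°
pole (s+250): 250 + j25 → |·| = √(250²+25²) = √63125 ≈ 251.25, ∠ = arctan(25/250) ≈ 5.71°
|H| = 10 / 8044 ≈ 0.0012432
Gain = 20 log₁₀(0.0012432) ≈ -58.11 dB
∠H = 0.00° − 57.05° = -57.05°

-58.1 dB, -57.1°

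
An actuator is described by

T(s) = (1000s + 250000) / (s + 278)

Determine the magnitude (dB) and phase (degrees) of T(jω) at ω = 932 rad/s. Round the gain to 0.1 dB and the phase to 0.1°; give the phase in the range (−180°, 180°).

Substitute s = j932:
Numerator: 1000(j932) + 250000 = 250000 + j932000
Denominator: (j932) + 278 = 278 + j932
|N| = √(250000² + 932000²) ≈ 9.6495e+05, ∠N ≈ 74.98°
|D| = √(278² + 932²) ≈ 972.58, ∠D ≈ 73.39°
|T| = 9.6495e+05 / 972.58 ≈ 992.15
Gain = 20 log₁₀(992.15) ≈ 59.93 dB
∠T = 74.98° − 73.39° = 1.59°

59.9 dB, 1.6°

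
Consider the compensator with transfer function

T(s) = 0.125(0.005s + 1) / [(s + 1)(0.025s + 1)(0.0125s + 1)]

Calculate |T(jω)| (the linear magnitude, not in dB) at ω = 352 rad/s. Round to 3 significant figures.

1.80e-05

At ω = 352 rad/s:
zero (1 + j352·0.005) = 1 + j1.76 → |·| ≈ 2.0243, ∠ ≈ 60.40°
pole (1 + j352·1) = 1 + j352 → |·| ≈ 352, ∠ ≈ 89.84°
pole (1 + j352·0.025) = 1 + j8.8 → |·| ≈ 8.8566, ∠ ≈ 83.52°
pole (1 + j352·0.0125) = 1 + j4.4 → |·| ≈ 4.5122, ∠ ≈ 77.20°
|T| = 0.125 · 2.0243 / (352 · 8.8566 · 4.5122) ≈ 1.7988e-05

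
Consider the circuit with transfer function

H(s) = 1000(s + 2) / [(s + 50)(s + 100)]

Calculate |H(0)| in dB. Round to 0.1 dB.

H(0) = 1000·2 / (50·100) = 0.4
20 log₁₀(0.4) ≈ -7.96 dB

-8.0 dB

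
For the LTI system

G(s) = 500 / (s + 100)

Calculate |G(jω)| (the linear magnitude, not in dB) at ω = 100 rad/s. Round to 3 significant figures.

Substitute s = j100:
Numerator: 500 = 500 + j0
Denominator: (j100) + 100 = 100 + j100
|N| = √(500² + 0²) ≈ 500, ∠N ≈ 0.00°
|D| = √(100² + 100²) ≈ 141.42, ∠D ≈ 45.00°
|G| = 500 / 141.42 ≈ 3.5356

3.54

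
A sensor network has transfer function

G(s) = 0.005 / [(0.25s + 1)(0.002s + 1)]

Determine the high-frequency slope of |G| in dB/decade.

-40 dB/decade

Each pole contributes −20 dB/decade at high frequency; each zero contributes +20 dB/decade.
Net: 0 zero(s) − 2 pole(s) → -40 dB/decade.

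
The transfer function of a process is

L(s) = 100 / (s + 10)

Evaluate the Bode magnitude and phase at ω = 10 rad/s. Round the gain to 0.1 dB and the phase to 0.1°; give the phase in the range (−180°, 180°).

Substitute s = j10:
Numerator: 100 = 100 + j0
Denominator: (j10) + 10 = 10 + j10
|N| = √(100² + 0²) ≈ 100, ∠N ≈ 0.00°
|D| = √(10² + 10²) ≈ 14.142, ∠D ≈ 45.00°
|L| = 100 / 14.142 ≈ 7.0711
Gain = 20 log₁₀(7.0711) ≈ 16.99 dB
∠L = 0.00° − 45.00° = -45.00°

17.0 dB, -45.0°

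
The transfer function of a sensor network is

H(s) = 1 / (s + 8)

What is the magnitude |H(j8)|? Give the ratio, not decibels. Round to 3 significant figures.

0.0884

At s = jω = j8:
pole (s+8): 8 + j8 → |·| = √(8²+8²) = √128 ≈ 11.314, ∠ = arctan(8/8) ≈ 45.00°
|H| = 1 / 11.314 ≈ 0.088386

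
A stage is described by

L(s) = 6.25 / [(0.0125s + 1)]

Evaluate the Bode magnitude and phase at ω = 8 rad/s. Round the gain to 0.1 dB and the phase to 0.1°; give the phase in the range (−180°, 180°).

15.9 dB, -5.7°

At ω = 8 rad/s:
pole (1 + j8·0.0125) = 1 + j0.1 → |·| ≈ 1.005, ∠ ≈ 5.71°
|L| = 6.25 · 1 / (1.005) ≈ 6.2189
Gain = 20 log₁₀(6.2189) ≈ 15.87 dB
∠L = (0°) − (5.71°) = -5.71°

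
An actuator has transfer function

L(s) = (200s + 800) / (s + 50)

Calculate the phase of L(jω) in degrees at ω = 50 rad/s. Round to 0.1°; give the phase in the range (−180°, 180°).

40.4°

Substitute s = j50:
Numerator: 200(j50) + 800 = 800 + j10000
Denominator: (j50) + 50 = 50 + j50
|N| = √(800² + 10000²) ≈ 10032, ∠N ≈ 85.43°
|D| = √(50² + 50²) ≈ 70.711, ∠D ≈ 45.00°
∠L = 85.43° − 45.00° = 40.43°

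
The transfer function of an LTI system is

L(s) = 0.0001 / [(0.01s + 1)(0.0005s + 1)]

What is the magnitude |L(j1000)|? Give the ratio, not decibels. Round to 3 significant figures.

At ω = 1000 rad/s:
pole (1 + j1000·0.01) = 1 + j10 → |·| ≈ 10.05, ∠ ≈ 84.29°
pole (1 + j1000·0.0005) = 1 + j0.5 → |·| ≈ 1.118, ∠ ≈ 26.57°
|L| = 0.0001 · 1 / (10.05 · 1.118) ≈ 8.9e-06

8.90e-06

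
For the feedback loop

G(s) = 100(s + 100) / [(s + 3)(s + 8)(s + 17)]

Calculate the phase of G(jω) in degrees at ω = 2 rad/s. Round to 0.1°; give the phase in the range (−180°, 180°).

At s = jω = j2:
zero (s+100): 100 + j2 → |·| = √(100²+2²) = √10004 ≈ 100.02, ∠ = arctan(2/100) ≈ 1.15°
pole (s+3): 3 + j2 → |·| = √(3²+2²) = √13 ≈ 3.6056, ∠ = arctan(2/3) ≈ 33.69°
pole (s+8): 8 + j2 → |·| = √(8²+2²) = √68 ≈ 8.2462, ∠ = arctan(2/8) ≈ 14.04°
pole (s+17): 17 + j2 → |·| = √(17²+2²) = √293 ≈ 17.117, ∠ = arctan(2/17) ≈ 6.71°
∠G = 1.15° − 54.44° = -53.29°

-53.3°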